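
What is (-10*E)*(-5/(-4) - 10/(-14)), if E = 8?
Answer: -1100/7 ≈ -157.14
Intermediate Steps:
(-10*E)*(-5/(-4) - 10/(-14)) = (-10*8)*(-5/(-4) - 10/(-14)) = -80*(-5*(-1/4) - 10*(-1/14)) = -80*(5/4 + 5/7) = -80*55/28 = -1100/7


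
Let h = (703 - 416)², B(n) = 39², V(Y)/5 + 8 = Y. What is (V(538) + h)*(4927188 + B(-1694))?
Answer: 419033910471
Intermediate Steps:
V(Y) = -40 + 5*Y
B(n) = 1521
h = 82369 (h = 287² = 82369)
(V(538) + h)*(4927188 + B(-1694)) = ((-40 + 5*538) + 82369)*(4927188 + 1521) = ((-40 + 2690) + 82369)*4928709 = (2650 + 82369)*4928709 = 85019*4928709 = 419033910471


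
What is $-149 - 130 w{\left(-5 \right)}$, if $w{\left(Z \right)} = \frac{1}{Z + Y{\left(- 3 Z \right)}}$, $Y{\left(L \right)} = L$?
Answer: $-162$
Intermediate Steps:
$w{\left(Z \right)} = - \frac{1}{2 Z}$ ($w{\left(Z \right)} = \frac{1}{Z - 3 Z} = \frac{1}{\left(-2\right) Z} = - \frac{1}{2 Z}$)
$-149 - 130 w{\left(-5 \right)} = -149 - 130 \left(- \frac{1}{2 \left(-5\right)}\right) = -149 - 130 \left(\left(- \frac{1}{2}\right) \left(- \frac{1}{5}\right)\right) = -149 - 13 = -162$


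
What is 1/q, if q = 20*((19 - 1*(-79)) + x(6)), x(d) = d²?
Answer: 1/2680 ≈ 0.00037313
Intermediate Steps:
q = 2680 (q = 20*((19 - 1*(-79)) + 6²) = 20*((19 + 79) + 36) = 20*(98 + 36) = 20*134 = 2680)
1/q = 1/2680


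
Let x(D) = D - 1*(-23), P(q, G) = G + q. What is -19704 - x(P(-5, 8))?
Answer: -19730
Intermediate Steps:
x(D) = 23 + D (x(D) = D + 23 = 23 + D)
-19704 - x(P(-5, 8)) = -19704 - (23 + (8 - 5)) = -19704 - (23 + 3) = -19704 - 1*26 = -19704 - 26 = -19730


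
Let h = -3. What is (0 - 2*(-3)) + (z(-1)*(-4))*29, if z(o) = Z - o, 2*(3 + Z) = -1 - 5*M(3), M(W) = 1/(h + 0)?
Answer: 598/3 ≈ 199.33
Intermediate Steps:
M(W) = -⅓ (M(W) = 1/(-3 + 0) = 1/(-3) = -⅓)
Z = -8/3 (Z = -3 + (-1 - 5*(-⅓))/2 = -3 + (-1 + 5/3)/2 = -3 + (½)*(⅔) = -3 + ⅓ = -8/3 ≈ -2.6667)
z(o) = -8/3 - o
(0 - 2*(-3)) + (z(-1)*(-4))*29 = (0 - 2*(-3)) + ((-8/3 - 1*(-1))*(-4))*29 = (0 + 6) + ((-8/3 + 1)*(-4))*29 = 6 - 5/3*(-4)*29 = 6 + (20/3)*29 = 6 + 580/3 = 598/3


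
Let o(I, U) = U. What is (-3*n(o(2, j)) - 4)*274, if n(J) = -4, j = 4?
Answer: 2192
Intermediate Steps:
(-3*n(o(2, j)) - 4)*274 = (-3*(-4) - 4)*274 = (12 - 4)*274 = 8*274 = 2192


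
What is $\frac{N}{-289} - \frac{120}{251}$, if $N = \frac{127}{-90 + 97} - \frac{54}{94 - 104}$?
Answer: $- \frac{1420624}{2538865} \approx -0.55955$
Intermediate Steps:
$N = \frac{824}{35}$ ($N = \frac{127}{7} - \frac{54}{-10} = 127 \cdot \frac{1}{7} - - \frac{27}{5} = \frac{127}{7} + \frac{27}{5} = \frac{824}{35} \approx 23.543$)
$\frac{N}{-289} - \frac{120}{251} = \frac{824}{35 \left(-289\right)} - \frac{120}{251} = \frac{824}{35} \left(- \frac{1}{289}\right) - \frac{120}{251} = - \frac{824}{10115} - \frac{120}{251} = - \frac{1420624}{2538865}$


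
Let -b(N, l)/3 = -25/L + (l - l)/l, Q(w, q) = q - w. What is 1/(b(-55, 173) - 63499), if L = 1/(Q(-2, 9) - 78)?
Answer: -1/68524 ≈ -1.4593e-5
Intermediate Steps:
L = -1/67 (L = 1/((9 - 1*(-2)) - 78) = 1/((9 + 2) - 78) = 1/(11 - 78) = 1/(-67) = -1/67 ≈ -0.014925)
b(N, l) = -5025 (b(N, l) = -3*(-25/(-1/67) + (l - l)/l) = -3*(-25*(-67) + 0/l) = -3*(1675 + 0) = -3*1675 = -5025)
1/(b(-55, 173) - 63499) = 1/(-5025 - 63499) = 1/(-68524) = -1/68524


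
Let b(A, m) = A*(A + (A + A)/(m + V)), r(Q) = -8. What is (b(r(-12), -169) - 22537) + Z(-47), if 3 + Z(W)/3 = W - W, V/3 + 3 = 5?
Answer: -3664694/163 ≈ -22483.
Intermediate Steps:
V = 6 (V = -9 + 3*5 = -9 + 15 = 6)
Z(W) = -9 (Z(W) = -9 + 3*(W - W) = -9 + 3*0 = -9 + 0 = -9)
b(A, m) = A*(A + 2*A/(6 + m)) (b(A, m) = A*(A + (A + A)/(m + 6)) = A*(A + (2*A)/(6 + m)) = A*(A + 2*A/(6 + m)))
(b(r(-12), -169) - 22537) + Z(-47) = ((-8)²*(8 - 169)/(6 - 169) - 22537) - 9 = (64*(-161)/(-163) - 22537) - 9 = (64*(-1/163)*(-161) - 22537) - 9 = (10304/163 - 22537) - 9 = -3663227/163 - 9 = -3664694/163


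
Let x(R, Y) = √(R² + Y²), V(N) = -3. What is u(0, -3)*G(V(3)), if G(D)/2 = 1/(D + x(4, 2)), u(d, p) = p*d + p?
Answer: -18/11 - 12*√5/11 ≈ -4.0757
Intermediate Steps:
u(d, p) = p + d*p (u(d, p) = d*p + p = p + d*p)
G(D) = 2/(D + 2*√5) (G(D) = 2/(D + √(4² + 2²)) = 2/(D + √(16 + 4)) = 2/(D + √20) = 2/(D + 2*√5))
u(0, -3)*G(V(3)) = (-3*(1 + 0))*(2/(-3 + 2*√5)) = (-3*1)*(2/(-3 + 2*√5)) = -6/(-3 + 2*√5)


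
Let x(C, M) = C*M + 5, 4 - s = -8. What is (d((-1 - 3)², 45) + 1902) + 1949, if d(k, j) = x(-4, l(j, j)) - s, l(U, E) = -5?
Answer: 3864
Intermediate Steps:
s = 12 (s = 4 - 1*(-8) = 4 + 8 = 12)
x(C, M) = 5 + C*M
d(k, j) = 13 (d(k, j) = (5 - 4*(-5)) - 1*12 = (5 + 20) - 12 = 25 - 12 = 13)
(d((-1 - 3)², 45) + 1902) + 1949 = (13 + 1902) + 1949 = 1915 + 1949 = 3864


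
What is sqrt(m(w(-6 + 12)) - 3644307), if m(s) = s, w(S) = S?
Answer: I*sqrt(3644301) ≈ 1909.0*I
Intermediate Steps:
sqrt(m(w(-6 + 12)) - 3644307) = sqrt((-6 + 12) - 3644307) = sqrt(6 - 3644307) = sqrt(-3644301) = I*sqrt(3644301)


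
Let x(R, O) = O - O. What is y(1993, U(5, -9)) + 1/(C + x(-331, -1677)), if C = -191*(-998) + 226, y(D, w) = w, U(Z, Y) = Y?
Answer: -1717595/190844 ≈ -9.0000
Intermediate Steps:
x(R, O) = 0
C = 190844 (C = 190618 + 226 = 190844)
y(1993, U(5, -9)) + 1/(C + x(-331, -1677)) = -9 + 1/(190844 + 0) = -9 + 1/190844 = -1717595/190844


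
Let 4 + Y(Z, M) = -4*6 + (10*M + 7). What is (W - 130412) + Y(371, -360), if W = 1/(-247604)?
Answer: -33187106933/247604 ≈ -1.3403e+5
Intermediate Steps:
W = -1/247604 ≈ -4.0387e-6
Y(Z, M) = -21 + 10*M (Y(Z, M) = -4 + (-4*6 + (10*M + 7)) = -4 + (-24 + (7 + 10*M)) = -4 + (-17 + 10*M) = -21 + 10*M)
(W - 130412) + Y(371, -360) = (-1/247604 - 130412) + (-21 + 10*(-360)) = -32290532849/247604 + (-21 - 3600) = -32290532849/247604 - 3621 = -33187106933/247604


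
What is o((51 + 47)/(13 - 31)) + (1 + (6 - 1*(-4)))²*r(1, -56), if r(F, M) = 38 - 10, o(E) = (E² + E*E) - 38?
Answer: 276152/81 ≈ 3409.3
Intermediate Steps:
o(E) = -38 + 2*E² (o(E) = (E² + E²) - 38 = 2*E² - 38 = -38 + 2*E²)
r(F, M) = 28
o((51 + 47)/(13 - 31)) + (1 + (6 - 1*(-4)))²*r(1, -56) = (-38 + 2*((51 + 47)/(13 - 31))²) + (1 + (6 - 1*(-4)))²*28 = (-38 + 2*(98/(-18))²) + (1 + (6 + 4))²*28 = (-38 + 2*(98*(-1/18))²) + (1 + 10)²*28 = (-38 + 2*(-49/9)²) + 11²*28 = (-38 + 2*(2401/81)) + 121*28 = (-38 + 4802/81) + 3388 = 1724/81 + 3388 = 276152/81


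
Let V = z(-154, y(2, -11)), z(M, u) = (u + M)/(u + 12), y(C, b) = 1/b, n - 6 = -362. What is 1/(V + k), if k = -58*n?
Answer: 131/2703193 ≈ 4.8461e-5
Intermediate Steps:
n = -356 (n = 6 - 362 = -356)
z(M, u) = (M + u)/(12 + u)
V = -1695/131 (V = (-154 + 1/(-11))/(12 + 1/(-11)) = (-154 - 1/11)/(12 - 1/11) = -1695/11/(131/11) = (11/131)*(-1695/11) = -1695/131 ≈ -12.939)
k = 20648 (k = -58*(-356) = 20648)
1/(V + k) = 1/(-1695/131 + 20648) = 1/(2703193/131) = 131/2703193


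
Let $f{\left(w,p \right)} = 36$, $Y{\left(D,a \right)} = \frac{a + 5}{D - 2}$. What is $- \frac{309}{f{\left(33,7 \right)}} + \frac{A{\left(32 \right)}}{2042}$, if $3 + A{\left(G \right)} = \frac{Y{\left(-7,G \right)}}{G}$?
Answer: $- \frac{5048725}{588096} \approx -8.5849$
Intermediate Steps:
$Y{\left(D,a \right)} = \frac{5 + a}{-2 + D}$
$A{\left(G \right)} = -3 + \frac{- \frac{5}{9} - \frac{G}{9}}{G}$ ($A{\left(G \right)} = -3 + \frac{\frac{1}{-2 - 7} \left(5 + G\right)}{G} = -3 + \frac{\frac{1}{-9} \left(5 + G\right)}{G} = -3 + \frac{\left(- \frac{1}{9}\right) \left(5 + G\right)}{G} = -3 + \frac{- \frac{5}{9} - \frac{G}{9}}{G}$)
$- \frac{309}{f{\left(33,7 \right)}} + \frac{A{\left(32 \right)}}{2042} = - \frac{309}{36} + \frac{\frac{1}{9} \cdot \frac{1}{32} \left(-5 - 896\right)}{2042} = \left(-309\right) \frac{1}{36} + \frac{1}{9} \cdot \frac{1}{32} \left(-5 - 896\right) \frac{1}{2042} = - \frac{103}{12} + \frac{1}{9} \cdot \frac{1}{32} \left(-901\right) \frac{1}{2042} = - \frac{103}{12} - \frac{901}{588096} = - \frac{5048725}{588096}$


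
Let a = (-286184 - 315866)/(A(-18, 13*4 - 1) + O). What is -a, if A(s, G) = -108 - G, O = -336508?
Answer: -602050/336667 ≈ -1.7883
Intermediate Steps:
a = 602050/336667 (a = (-286184 - 315866)/((-108 - (13*4 - 1)) - 336508) = -602050/((-108 - (52 - 1)) - 336508) = -602050/((-108 - 1*51) - 336508) = -602050/((-108 - 51) - 336508) = -602050/(-159 - 336508) = -602050/(-336667) = -602050*(-1/336667) = 602050/336667 ≈ 1.7883)
-a = -1*602050/336667 = -602050/336667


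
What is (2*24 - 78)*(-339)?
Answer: 10170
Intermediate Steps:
(2*24 - 78)*(-339) = (48 - 78)*(-339) = -30*(-339) = 10170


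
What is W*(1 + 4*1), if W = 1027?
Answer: 5135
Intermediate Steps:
W*(1 + 4*1) = 1027*(1 + 4*1) = 1027*(1 + 4) = 1027*5 = 5135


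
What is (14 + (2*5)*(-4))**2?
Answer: 676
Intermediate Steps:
(14 + (2*5)*(-4))**2 = (14 + 10*(-4))**2 = (14 - 40)**2 = (-26)**2 = 676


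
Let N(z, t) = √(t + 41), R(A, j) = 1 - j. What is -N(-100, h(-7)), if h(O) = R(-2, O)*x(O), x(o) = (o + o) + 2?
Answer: -I*√55 ≈ -7.4162*I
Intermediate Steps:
x(o) = 2 + 2*o (x(o) = 2*o + 2 = 2 + 2*o)
h(O) = (1 - O)*(2 + 2*O)
N(z, t) = √(41 + t)
-N(-100, h(-7)) = -√(41 + (2 - 2*(-7)²)) = -√(41 + (2 - 2*49)) = -√(41 + (2 - 98)) = -√(41 - 96) = -√(-55) = -I*√55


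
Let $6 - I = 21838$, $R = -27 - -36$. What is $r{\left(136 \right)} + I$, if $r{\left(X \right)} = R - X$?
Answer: $-21959$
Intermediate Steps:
$R = 9$ ($R = -27 + 36 = 9$)
$I = -21832$ ($I = 6 - 21838 = -21832$)
$r{\left(X \right)} = 9 - X$
$r{\left(136 \right)} + I = \left(9 - 136\right) - 21832 = -127 - 21832 = -21959$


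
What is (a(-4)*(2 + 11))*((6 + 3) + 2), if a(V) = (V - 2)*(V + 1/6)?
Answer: 3289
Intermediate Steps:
a(V) = (-2 + V)*(1/6 + V) (a(V) = (-2 + V)*(V + 1/6) = (-2 + V)*(1/6 + V))
(a(-4)*(2 + 11))*((6 + 3) + 2) = ((-1/3 + (-4)**2 - 11/6*(-4))*(2 + 11))*((6 + 3) + 2) = ((-1/3 + 16 + 22/3)*13)*(9 + 2) = (23*13)*11 = 299*11 = 3289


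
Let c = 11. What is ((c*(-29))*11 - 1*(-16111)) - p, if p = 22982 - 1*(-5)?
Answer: -10385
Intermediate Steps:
p = 22987 (p = 22982 + 5 = 22987)
((c*(-29))*11 - 1*(-16111)) - p = ((11*(-29))*11 - 1*(-16111)) - 1*22987 = (-319*11 + 16111) - 22987 = (-3509 + 16111) - 22987 = 12602 - 22987 = -10385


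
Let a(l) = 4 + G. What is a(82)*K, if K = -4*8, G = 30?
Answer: -1088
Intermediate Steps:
a(l) = 34 (a(l) = 4 + 30 = 34)
K = -32
a(82)*K = 34*(-32) = -1088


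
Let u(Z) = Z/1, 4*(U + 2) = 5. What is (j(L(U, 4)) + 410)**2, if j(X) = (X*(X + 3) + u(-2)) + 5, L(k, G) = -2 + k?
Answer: 43520409/256 ≈ 1.7000e+5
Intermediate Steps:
U = -3/4 (U = -2 + (1/4)*5 = -2 + 5/4 = -3/4 ≈ -0.75000)
u(Z) = Z (u(Z) = Z*1 = Z)
j(X) = 3 + X*(3 + X) (j(X) = (X*(X + 3) - 2) + 5 = (X*(3 + X) - 2) + 5 = (-2 + X*(3 + X)) + 5 = 3 + X*(3 + X))
(j(L(U, 4)) + 410)**2 = ((3 + (-2 - 3/4)**2 + 3*(-2 - 3/4)) + 410)**2 = ((3 + (-11/4)**2 + 3*(-11/4)) + 410)**2 = ((3 + 121/16 - 33/4) + 410)**2 = (37/16 + 410)**2 = (6597/16)**2 = 43520409/256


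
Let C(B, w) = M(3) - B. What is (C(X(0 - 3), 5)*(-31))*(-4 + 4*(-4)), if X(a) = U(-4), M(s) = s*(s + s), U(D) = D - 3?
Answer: 15500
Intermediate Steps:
U(D) = -3 + D
M(s) = 2*s**2 (M(s) = s*(2*s) = 2*s**2)
X(a) = -7 (X(a) = -3 - 4 = -7)
C(B, w) = 18 - B (C(B, w) = 2*3**2 - B = 2*9 - B = 18 - B)
(C(X(0 - 3), 5)*(-31))*(-4 + 4*(-4)) = ((18 - 1*(-7))*(-31))*(-4 + 4*(-4)) = ((18 + 7)*(-31))*(-4 - 16) = (25*(-31))*(-20) = -775*(-20) = 15500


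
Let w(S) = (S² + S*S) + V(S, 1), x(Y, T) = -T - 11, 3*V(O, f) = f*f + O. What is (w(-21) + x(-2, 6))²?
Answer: 6630625/9 ≈ 7.3674e+5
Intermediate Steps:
V(O, f) = O/3 + f²/3 (V(O, f) = (f*f + O)/3 = (f² + O)/3 = (O + f²)/3 = O/3 + f²/3)
x(Y, T) = -11 - T
w(S) = ⅓ + 2*S² + S/3 (w(S) = (S² + S*S) + (S/3 + (⅓)*1²) = (S² + S²) + (S/3 + (⅓)*1) = 2*S² + (S/3 + ⅓) = 2*S² + (⅓ + S/3) = ⅓ + 2*S² + S/3)
(w(-21) + x(-2, 6))² = ((⅓ + 2*(-21)² + (⅓)*(-21)) + (-11 - 1*6))² = ((⅓ + 2*441 - 7) + (-11 - 6))² = ((⅓ + 882 - 7) - 17)² = (2626/3 - 17)² = (2575/3)² = 6630625/9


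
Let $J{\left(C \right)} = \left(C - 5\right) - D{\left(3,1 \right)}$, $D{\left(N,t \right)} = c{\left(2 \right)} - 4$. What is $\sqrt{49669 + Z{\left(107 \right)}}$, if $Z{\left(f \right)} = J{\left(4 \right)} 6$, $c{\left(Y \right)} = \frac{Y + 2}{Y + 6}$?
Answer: $2 \sqrt{12421} \approx 222.9$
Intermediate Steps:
$c{\left(Y \right)} = \frac{2 + Y}{6 + Y}$
$D{\left(N,t \right)} = - \frac{7}{2}$ ($D{\left(N,t \right)} = \frac{2 + 2}{6 + 2} - 4 = \frac{1}{8} \cdot 4 - 4 = \frac{1}{2} - 4 = - \frac{7}{2}$)
$J{\left(C \right)} = - \frac{3}{2} + C$ ($J{\left(C \right)} = \left(C - 5\right) - - \frac{7}{2} = \left(C - 5\right) + \frac{7}{2} = \left(-5 + C\right) + \frac{7}{2} = - \frac{3}{2} + C$)
$Z{\left(f \right)} = 15$ ($Z{\left(f \right)} = \left(- \frac{3}{2} + 4\right) 6 = \frac{5}{2} \cdot 6 = 15$)
$\sqrt{49669 + Z{\left(107 \right)}} = \sqrt{49669 + 15} = \sqrt{49684} = 2 \sqrt{12421}$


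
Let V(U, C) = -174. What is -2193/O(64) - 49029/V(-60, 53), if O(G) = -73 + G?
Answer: 91427/174 ≈ 525.44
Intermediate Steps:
-2193/O(64) - 49029/V(-60, 53) = -2193/(-73 + 64) - 49029/(-174) = -2193/(-9) - 49029*(-1/174) = -2193*(-⅑) + 16343/58 = 731/3 + 16343/58 = 91427/174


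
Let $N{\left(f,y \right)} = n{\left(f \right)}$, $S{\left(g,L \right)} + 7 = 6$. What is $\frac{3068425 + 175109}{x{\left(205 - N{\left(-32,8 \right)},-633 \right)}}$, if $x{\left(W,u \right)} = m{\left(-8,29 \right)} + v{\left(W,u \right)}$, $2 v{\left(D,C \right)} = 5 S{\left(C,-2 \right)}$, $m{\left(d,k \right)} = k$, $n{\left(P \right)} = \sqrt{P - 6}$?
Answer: $\frac{6487068}{53} \approx 1.224 \cdot 10^{5}$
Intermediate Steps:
$S{\left(g,L \right)} = -1$ ($S{\left(g,L \right)} = -7 + 6 = -1$)
$n{\left(P \right)} = \sqrt{-6 + P}$
$N{\left(f,y \right)} = \sqrt{-6 + f}$
$v{\left(D,C \right)} = - \frac{5}{2}$ ($v{\left(D,C \right)} = \frac{5 \left(-1\right)}{2} = \frac{1}{2} \left(-5\right) = - \frac{5}{2}$)
$x{\left(W,u \right)} = \frac{53}{2}$ ($x{\left(W,u \right)} = 29 - \frac{5}{2} = \frac{53}{2}$)
$\frac{3068425 + 175109}{x{\left(205 - N{\left(-32,8 \right)},-633 \right)}} = \frac{3068425 + 175109}{\frac{53}{2}} = 3243534 \cdot \frac{2}{53} = \frac{6487068}{53}$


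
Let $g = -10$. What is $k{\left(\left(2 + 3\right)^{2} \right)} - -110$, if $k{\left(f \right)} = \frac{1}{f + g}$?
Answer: $\frac{1651}{15} \approx 110.07$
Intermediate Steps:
$k{\left(f \right)} = \frac{1}{-10 + f}$ ($k{\left(f \right)} = \frac{1}{f - 10} = \frac{1}{-10 + f}$)
$k{\left(\left(2 + 3\right)^{2} \right)} - -110 = \frac{1}{-10 + \left(2 + 3\right)^{2}} - -110 = \frac{1}{-10 + 5^{2}} + 110 = \frac{1}{-10 + 25} + 110 = \frac{1}{15} + 110 = \frac{1651}{15}$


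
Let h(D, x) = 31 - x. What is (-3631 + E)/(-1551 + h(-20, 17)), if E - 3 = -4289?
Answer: 273/53 ≈ 5.1509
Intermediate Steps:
E = -4286 (E = 3 - 4289 = -4286)
(-3631 + E)/(-1551 + h(-20, 17)) = (-3631 - 4286)/(-1551 + (31 - 1*17)) = -7917/(-1551 + (31 - 17)) = -7917/(-1551 + 14) = -7917/(-1537) = -7917*(-1/1537) = 273/53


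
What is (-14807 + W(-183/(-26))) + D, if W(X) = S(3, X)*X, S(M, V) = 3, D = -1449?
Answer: -422107/26 ≈ -16235.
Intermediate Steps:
W(X) = 3*X
(-14807 + W(-183/(-26))) + D = (-14807 + 3*(-183/(-26))) - 1449 = (-14807 + 3*(-183*(-1/26))) - 1449 = (-14807 + 3*(183/26)) - 1449 = (-14807 + 549/26) - 1449 = -384433/26 - 1449 = -422107/26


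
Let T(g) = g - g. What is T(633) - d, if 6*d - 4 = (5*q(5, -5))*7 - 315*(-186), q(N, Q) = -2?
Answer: -9754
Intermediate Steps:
T(g) = 0
d = 9754 (d = ⅔ + ((5*(-2))*7 - 315*(-186))/6 = ⅔ + (-10*7 + 58590)/6 = ⅔ + (-70 + 58590)/6 = ⅔ + (⅙)*58520 = ⅔ + 29260/3 = 9754)
T(633) - d = 0 - 1*9754 = 0 - 9754 = -9754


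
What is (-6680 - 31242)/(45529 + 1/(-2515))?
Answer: -47686915/57252717 ≈ -0.83292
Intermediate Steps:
(-6680 - 31242)/(45529 + 1/(-2515)) = -37922/(45529 - 1/2515) = -37922/114505434/2515 = -37922*2515/114505434 = -47686915/57252717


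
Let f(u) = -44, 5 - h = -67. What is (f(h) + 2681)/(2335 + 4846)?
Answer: 2637/7181 ≈ 0.36722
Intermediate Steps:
h = 72 (h = 5 - 1*(-67) = 5 + 67 = 72)
(f(h) + 2681)/(2335 + 4846) = (-44 + 2681)/(2335 + 4846) = 2637/7181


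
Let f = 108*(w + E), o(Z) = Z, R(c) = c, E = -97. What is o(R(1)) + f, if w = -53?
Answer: -16199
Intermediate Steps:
f = -16200 (f = 108*(-53 - 97) = 108*(-150) = -16200)
o(R(1)) + f = 1 - 16200 = -16199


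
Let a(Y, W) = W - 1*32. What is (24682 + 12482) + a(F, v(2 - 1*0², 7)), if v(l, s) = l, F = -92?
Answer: 37134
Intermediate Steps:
a(Y, W) = -32 + W (a(Y, W) = W - 32 = -32 + W)
(24682 + 12482) + a(F, v(2 - 1*0², 7)) = (24682 + 12482) + (-32 + (2 - 1*0²)) = 37164 + (-32 + (2 - 1*0)) = 37164 + (-32 + (2 + 0)) = 37164 + (-32 + 2) = 37164 - 30 = 37134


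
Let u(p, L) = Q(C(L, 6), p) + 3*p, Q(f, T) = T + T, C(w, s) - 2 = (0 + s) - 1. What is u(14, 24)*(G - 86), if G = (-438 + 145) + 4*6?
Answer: -24850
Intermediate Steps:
C(w, s) = 1 + s (C(w, s) = 2 + ((0 + s) - 1) = 2 + (s - 1) = 2 + (-1 + s) = 1 + s)
G = -269 (G = -293 + 24 = -269)
Q(f, T) = 2*T
u(p, L) = 5*p (u(p, L) = 2*p + 3*p = 5*p)
u(14, 24)*(G - 86) = (5*14)*(-269 - 86) = 70*(-355) = -24850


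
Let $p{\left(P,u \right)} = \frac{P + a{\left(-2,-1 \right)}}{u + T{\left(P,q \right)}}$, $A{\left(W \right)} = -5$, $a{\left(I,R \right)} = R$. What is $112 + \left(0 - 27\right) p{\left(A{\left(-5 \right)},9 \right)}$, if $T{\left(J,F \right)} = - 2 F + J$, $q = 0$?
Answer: $\frac{305}{2} \approx 152.5$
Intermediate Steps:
$T{\left(J,F \right)} = J - 2 F$
$p{\left(P,u \right)} = \frac{-1 + P}{P + u}$ ($p{\left(P,u \right)} = \frac{P - 1}{u + \left(P - 0\right)} = \frac{-1 + P}{u + \left(P + 0\right)} = \frac{-1 + P}{u + P} = \frac{-1 + P}{P + u}$)
$112 + \left(0 - 27\right) p{\left(A{\left(-5 \right)},9 \right)} = 112 + \left(0 - 27\right) \frac{-1 - 5}{-5 + 9} = 112 - 27 \cdot \frac{1}{4} \left(-6\right) = 112 - - \frac{81}{2} = 112 + \frac{81}{2} = \frac{305}{2}$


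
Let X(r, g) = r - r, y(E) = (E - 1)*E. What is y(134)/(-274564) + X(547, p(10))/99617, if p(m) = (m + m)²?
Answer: -8911/137282 ≈ -0.064910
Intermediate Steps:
y(E) = E*(-1 + E) (y(E) = (-1 + E)*E = E*(-1 + E))
p(m) = 4*m² (p(m) = (2*m)² = 4*m²)
X(r, g) = 0
y(134)/(-274564) + X(547, p(10))/99617 = (134*(-1 + 134))/(-274564) + 0/99617 = (134*133)*(-1/274564) + 0*(1/99617) = 17822*(-1/274564) + 0 = -8911/137282 + 0 = -8911/137282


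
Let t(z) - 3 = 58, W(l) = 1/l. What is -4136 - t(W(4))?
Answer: -4197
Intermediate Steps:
t(z) = 61 (t(z) = 3 + 58 = 61)
-4136 - t(W(4)) = -4136 - 1*61 = -4136 - 61 = -4197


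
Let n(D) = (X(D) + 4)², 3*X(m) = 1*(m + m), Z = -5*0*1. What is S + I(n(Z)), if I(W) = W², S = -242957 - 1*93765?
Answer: -336466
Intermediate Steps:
Z = 0 (Z = 0*1 = 0)
X(m) = 2*m/3 (X(m) = (1*(m + m))/3 = (1*(2*m))/3 = (2*m)/3 = 2*m/3)
S = -336722 (S = -242957 - 93765 = -336722)
n(D) = (4 + 2*D/3)² (n(D) = (2*D/3 + 4)² = (4 + 2*D/3)²)
S + I(n(Z)) = -336722 + (4*(6 + 0)²/9)² = -336722 + ((4/9)*6²)² = -336722 + ((4/9)*36)² = -336722 + 16² = -336722 + 256 = -336466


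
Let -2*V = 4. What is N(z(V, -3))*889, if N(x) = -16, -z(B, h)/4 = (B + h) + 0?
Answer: -14224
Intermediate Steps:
V = -2 (V = -1/2*4 = -2)
z(B, h) = -4*B - 4*h (z(B, h) = -4*((B + h) + 0) = -4*(B + h) = -4*B - 4*h)
N(z(V, -3))*889 = -16*889 = -14224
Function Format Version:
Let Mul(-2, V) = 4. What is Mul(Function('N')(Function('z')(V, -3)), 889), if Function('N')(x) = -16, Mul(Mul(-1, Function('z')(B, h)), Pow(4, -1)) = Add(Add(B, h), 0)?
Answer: -14224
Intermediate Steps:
V = -2 (V = Mul(Rational(-1, 2), 4) = -2)
Function('z')(B, h) = Add(Mul(-4, B), Mul(-4, h)) (Function('z')(B, h) = Mul(-4, Add(Add(B, h), 0)) = Mul(-4, Add(B, h)) = Add(Mul(-4, B), Mul(-4, h)))
Mul(Function('N')(Function('z')(V, -3)), 889) = Mul(-16, 889) = -14224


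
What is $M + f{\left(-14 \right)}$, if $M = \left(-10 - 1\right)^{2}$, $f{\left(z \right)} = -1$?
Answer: $120$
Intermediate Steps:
$M = 121$ ($M = \left(-11\right)^{2} = 121$)
$M + f{\left(-14 \right)} = 121 - 1 = 120$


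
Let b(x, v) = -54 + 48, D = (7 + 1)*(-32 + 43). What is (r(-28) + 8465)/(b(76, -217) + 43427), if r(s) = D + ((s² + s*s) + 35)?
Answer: 10156/43421 ≈ 0.23390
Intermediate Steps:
D = 88 (D = 8*11 = 88)
b(x, v) = -6
r(s) = 123 + 2*s² (r(s) = 88 + ((s² + s*s) + 35) = 88 + ((s² + s²) + 35) = 88 + (2*s² + 35) = 88 + (35 + 2*s²) = 123 + 2*s²)
(r(-28) + 8465)/(b(76, -217) + 43427) = ((123 + 2*(-28)²) + 8465)/(-6 + 43427) = ((123 + 2*784) + 8465)/43421 = ((123 + 1568) + 8465)*(1/43421) = (1691 + 8465)*(1/43421) = 10156*(1/43421) = 10156/43421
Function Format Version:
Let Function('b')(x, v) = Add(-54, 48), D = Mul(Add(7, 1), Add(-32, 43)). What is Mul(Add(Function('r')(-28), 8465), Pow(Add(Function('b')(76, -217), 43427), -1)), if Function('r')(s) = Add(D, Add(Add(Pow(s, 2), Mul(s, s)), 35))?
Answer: Rational(10156, 43421) ≈ 0.23390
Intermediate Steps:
D = 88 (D = Mul(8, 11) = 88)
Function('b')(x, v) = -6
Function('r')(s) = Add(123, Mul(2, Pow(s, 2))) (Function('r')(s) = Add(88, Add(Add(Pow(s, 2), Mul(s, s)), 35)) = Add(88, Add(Add(Pow(s, 2), Pow(s, 2)), 35)) = Add(88, Add(Mul(2, Pow(s, 2)), 35)) = Add(88, Add(35, Mul(2, Pow(s, 2)))) = Add(123, Mul(2, Pow(s, 2))))
Mul(Add(Function('r')(-28), 8465), Pow(Add(Function('b')(76, -217), 43427), -1)) = Mul(Add(Add(123, Mul(2, Pow(-28, 2))), 8465), Pow(Add(-6, 43427), -1)) = Mul(Add(Add(123, Mul(2, 784)), 8465), Pow(43421, -1)) = Mul(Add(Add(123, 1568), 8465), Rational(1, 43421)) = Mul(Add(1691, 8465), Rational(1, 43421)) = Mul(10156, Rational(1, 43421)) = Rational(10156, 43421)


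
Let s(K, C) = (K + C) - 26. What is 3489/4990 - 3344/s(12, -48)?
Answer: 8451439/154690 ≈ 54.635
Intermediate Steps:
s(K, C) = -26 + C + K (s(K, C) = (C + K) - 26 = -26 + C + K)
3489/4990 - 3344/s(12, -48) = 3489/4990 - 3344/(-26 - 48 + 12) = 3489*(1/4990) - 3344/(-62) = 3489/4990 - 3344*(-1/62) = 3489/4990 + 1672/31 = 8451439/154690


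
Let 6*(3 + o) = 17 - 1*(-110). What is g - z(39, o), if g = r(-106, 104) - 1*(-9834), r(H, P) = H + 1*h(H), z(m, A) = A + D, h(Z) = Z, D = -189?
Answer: 58757/6 ≈ 9792.8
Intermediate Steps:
o = 109/6 (o = -3 + (17 - 1*(-110))/6 = -3 + (17 + 110)/6 = -3 + (⅙)*127 = -3 + 127/6 = 109/6 ≈ 18.167)
z(m, A) = -189 + A (z(m, A) = A - 189 = -189 + A)
r(H, P) = 2*H (r(H, P) = H + 1*H = H + H = 2*H)
g = 9622 (g = 2*(-106) - 1*(-9834) = -212 + 9834 = 9622)
g - z(39, o) = 9622 - (-189 + 109/6) = 9622 - 1*(-1025/6) = 9622 + 1025/6 = 58757/6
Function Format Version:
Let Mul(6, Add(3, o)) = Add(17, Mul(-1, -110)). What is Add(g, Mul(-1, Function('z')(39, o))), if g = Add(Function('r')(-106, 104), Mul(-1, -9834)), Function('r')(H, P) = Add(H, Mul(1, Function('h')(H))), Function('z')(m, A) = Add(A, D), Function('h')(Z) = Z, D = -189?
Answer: Rational(58757, 6) ≈ 9792.8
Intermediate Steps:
o = Rational(109, 6) (o = Add(-3, Mul(Rational(1, 6), Add(17, Mul(-1, -110)))) = Add(-3, Mul(Rational(1, 6), Add(17, 110))) = Add(-3, Mul(Rational(1, 6), 127)) = Add(-3, Rational(127, 6)) = Rational(109, 6) ≈ 18.167)
Function('z')(m, A) = Add(-189, A) (Function('z')(m, A) = Add(A, -189) = Add(-189, A))
Function('r')(H, P) = Mul(2, H) (Function('r')(H, P) = Add(H, Mul(1, H)) = Add(H, H) = Mul(2, H))
g = 9622 (g = Add(Mul(2, -106), Mul(-1, -9834)) = Add(-212, 9834) = 9622)
Add(g, Mul(-1, Function('z')(39, o))) = Add(9622, Mul(-1, Add(-189, Rational(109, 6)))) = Add(9622, Mul(-1, Rational(-1025, 6))) = Add(9622, Rational(1025, 6)) = Rational(58757, 6)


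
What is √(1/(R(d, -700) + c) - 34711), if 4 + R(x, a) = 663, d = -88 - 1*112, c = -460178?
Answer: I*√7329495319511190/459519 ≈ 186.31*I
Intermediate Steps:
d = -200 (d = -88 - 112 = -200)
R(x, a) = 659 (R(x, a) = -4 + 663 = 659)
√(1/(R(d, -700) + c) - 34711) = √(1/(659 - 460178) - 34711) = √(1/(-459519) - 34711) = √(-1/459519 - 34711) = √(-15950364010/459519) = I*√7329495319511190/459519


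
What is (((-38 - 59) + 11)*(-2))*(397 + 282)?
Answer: 116788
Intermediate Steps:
(((-38 - 59) + 11)*(-2))*(397 + 282) = ((-97 + 11)*(-2))*679 = -86*(-2)*679 = 172*679 = 116788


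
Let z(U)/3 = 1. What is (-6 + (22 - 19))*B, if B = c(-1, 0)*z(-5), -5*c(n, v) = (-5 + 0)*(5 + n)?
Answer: -36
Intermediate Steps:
z(U) = 3 (z(U) = 3*1 = 3)
c(n, v) = 5 + n (c(n, v) = -(-5 + 0)*(5 + n)/5 = -(-1)*(5 + n) = -(-25 - 5*n)/5 = 5 + n)
B = 12 (B = (5 - 1)*3 = 4*3 = 12)
(-6 + (22 - 19))*B = (-6 + (22 - 19))*12 = (-6 + 3)*12 = -3*12 = -36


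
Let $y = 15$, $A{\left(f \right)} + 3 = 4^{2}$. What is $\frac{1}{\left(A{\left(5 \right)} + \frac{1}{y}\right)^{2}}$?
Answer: $\frac{225}{38416} \approx 0.0058569$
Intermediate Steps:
$A{\left(f \right)} = 13$ ($A{\left(f \right)} = -3 + 4^{2} = -3 + 16 = 13$)
$\frac{1}{\left(A{\left(5 \right)} + \frac{1}{y}\right)^{2}} = \frac{1}{\left(13 + \frac{1}{15}\right)^{2}} = \frac{1}{\left(\frac{196}{15}\right)^{2}} = \frac{1}{\frac{38416}{225}} = \frac{225}{38416}$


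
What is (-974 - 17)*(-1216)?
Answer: 1205056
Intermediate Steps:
(-974 - 17)*(-1216) = -991*(-1216) = 1205056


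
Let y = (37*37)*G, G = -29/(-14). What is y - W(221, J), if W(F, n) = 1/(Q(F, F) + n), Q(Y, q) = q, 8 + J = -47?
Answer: 1647588/581 ≈ 2835.8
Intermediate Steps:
J = -55 (J = -8 - 47 = -55)
G = 29/14 (G = -29*(-1/14) = 29/14 ≈ 2.0714)
y = 39701/14 (y = (37*37)*(29/14) = 1369*(29/14) = 39701/14 ≈ 2835.8)
W(F, n) = 1/(F + n)
y - W(221, J) = 39701/14 - 1/(221 - 55) = 39701/14 - 1/166 = 1647588/581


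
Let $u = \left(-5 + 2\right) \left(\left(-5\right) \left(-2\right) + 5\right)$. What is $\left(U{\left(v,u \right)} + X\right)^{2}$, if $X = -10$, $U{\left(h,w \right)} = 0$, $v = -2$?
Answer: $100$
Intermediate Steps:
$u = -45$ ($u = - 3 \left(10 + 5\right) = \left(-3\right) 15 = -45$)
$\left(U{\left(v,u \right)} + X\right)^{2} = \left(0 - 10\right)^{2} = \left(-10\right)^{2} = 100$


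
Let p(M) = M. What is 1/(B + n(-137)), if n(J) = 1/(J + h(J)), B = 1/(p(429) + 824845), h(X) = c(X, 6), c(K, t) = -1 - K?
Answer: -825274/825273 ≈ -1.0000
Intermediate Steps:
h(X) = -1 - X
B = 1/825274 (B = 1/(429 + 824845) = 1/825274 ≈ 1.2117e-6)
n(J) = -1 (n(J) = 1/(J + (-1 - J)) = 1/(-1) = -1)
1/(B + n(-137)) = 1/(1/825274 - 1) = 1/(-825273/825274) = -825274/825273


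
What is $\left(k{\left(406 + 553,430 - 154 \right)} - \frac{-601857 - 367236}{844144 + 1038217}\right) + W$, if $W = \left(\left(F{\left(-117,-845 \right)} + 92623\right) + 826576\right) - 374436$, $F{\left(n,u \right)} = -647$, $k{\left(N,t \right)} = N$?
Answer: $\frac{35380306592}{64909} \approx 5.4508 \cdot 10^{5}$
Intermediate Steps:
$W = 544116$ ($W = \left(\left(-647 + 92623\right) + 826576\right) - 374436 = \left(91976 + 826576\right) - 374436 = 918552 - 374436 = 544116$)
$\left(k{\left(406 + 553,430 - 154 \right)} - \frac{-601857 - 367236}{844144 + 1038217}\right) + W = \left(\left(406 + 553\right) - \frac{-601857 - 367236}{844144 + 1038217}\right) + 544116 = \left(959 - - \frac{969093}{1882361}\right) + 544116 = \left(959 - \left(-969093\right) \frac{1}{1882361}\right) + 544116 = \left(959 - - \frac{33417}{64909}\right) + 544116 = \left(959 + \frac{33417}{64909}\right) + 544116 = \frac{62281148}{64909} + 544116 = \frac{35380306592}{64909}$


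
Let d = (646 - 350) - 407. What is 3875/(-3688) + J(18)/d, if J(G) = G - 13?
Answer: -448565/409368 ≈ -1.0958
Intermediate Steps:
J(G) = -13 + G
d = -111 (d = 296 - 407 = -111)
3875/(-3688) + J(18)/d = 3875/(-3688) + (-13 + 18)/(-111) = 3875*(-1/3688) + 5*(-1/111) = -3875/3688 - 5/111 = -448565/409368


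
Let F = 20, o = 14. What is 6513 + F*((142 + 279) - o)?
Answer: 14653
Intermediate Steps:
6513 + F*((142 + 279) - o) = 6513 + 20*((142 + 279) - 1*14) = 6513 + 20*(421 - 14) = 6513 + 20*407 = 6513 + 8140 = 14653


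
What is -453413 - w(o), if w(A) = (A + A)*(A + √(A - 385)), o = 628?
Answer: -1242181 - 11304*√3 ≈ -1.2618e+6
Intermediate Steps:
w(A) = 2*A*(A + √(-385 + A)) (w(A) = (2*A)*(A + √(-385 + A)) = 2*A*(A + √(-385 + A)))
-453413 - w(o) = -453413 - 2*628*(628 + √(-385 + 628)) = -453413 - 2*628*(628 + √243) = -453413 - 2*628*(628 + 9*√3) = -453413 - (788768 + 11304*√3) = -453413 + (-788768 - 11304*√3) = -1242181 - 11304*√3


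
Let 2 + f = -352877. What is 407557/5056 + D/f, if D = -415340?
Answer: 145918265643/1784156224 ≈ 81.786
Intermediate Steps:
f = -352879 (f = -2 - 352877 = -352879)
407557/5056 + D/f = 407557/5056 - 415340/(-352879) = 407557*(1/5056) - 415340*(-1/352879) = 407557/5056 + 415340/352879 = 145918265643/1784156224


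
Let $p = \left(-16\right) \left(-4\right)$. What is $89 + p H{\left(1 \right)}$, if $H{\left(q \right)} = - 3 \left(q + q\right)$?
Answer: $-295$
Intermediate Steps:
$H{\left(q \right)} = - 6 q$ ($H{\left(q \right)} = - 3 \cdot 2 q = - 6 q$)
$p = 64$
$89 + p H{\left(1 \right)} = 89 + 64 \left(\left(-6\right) 1\right) = 89 + 64 \left(-6\right) = 89 - 384 = -295$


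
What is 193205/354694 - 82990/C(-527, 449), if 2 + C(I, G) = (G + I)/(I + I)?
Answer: 3102599423939/72002882 ≈ 43090.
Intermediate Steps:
C(I, G) = -2 + (G + I)/(2*I) (C(I, G) = -2 + (G + I)/(I + I) = -2 + (G + I)/((2*I)) = -2 + (G + I)*(1/(2*I)) = -2 + (G + I)/(2*I))
193205/354694 - 82990/C(-527, 449) = 193205/354694 - 82990*(-1054/(449 - 3*(-527))) = 193205*(1/354694) - 82990*(-1054/(449 + 1581)) = 193205/354694 - 82990/((½)*(-1/527)*2030) = 193205/354694 - 82990/(-1015/527) = 193205/354694 - 82990*(-527/1015) = 193205/354694 + 8747146/203 = 3102599423939/72002882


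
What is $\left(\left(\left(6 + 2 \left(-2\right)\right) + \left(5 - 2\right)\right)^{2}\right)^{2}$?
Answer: $625$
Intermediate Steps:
$\left(\left(\left(6 + 2 \left(-2\right)\right) + \left(5 - 2\right)\right)^{2}\right)^{2} = \left(\left(\left(6 - 4\right) + \left(5 - 2\right)\right)^{2}\right)^{2} = \left(\left(2 + 3\right)^{2}\right)^{2} = \left(5^{2}\right)^{2} = 25^{2} = 625$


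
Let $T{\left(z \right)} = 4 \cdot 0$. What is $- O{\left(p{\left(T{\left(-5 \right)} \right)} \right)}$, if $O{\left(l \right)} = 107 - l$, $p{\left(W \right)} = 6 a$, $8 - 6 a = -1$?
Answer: $-98$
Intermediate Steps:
$a = \frac{3}{2}$ ($a = \frac{4}{3} - - \frac{1}{6} = \frac{4}{3} + \frac{1}{6} = \frac{3}{2} \approx 1.5$)
$T{\left(z \right)} = 0$
$p{\left(W \right)} = 9$ ($p{\left(W \right)} = 6 \cdot \frac{3}{2} = 9$)
$- O{\left(p{\left(T{\left(-5 \right)} \right)} \right)} = - (107 - 9) = \left(-1\right) 98 = -98$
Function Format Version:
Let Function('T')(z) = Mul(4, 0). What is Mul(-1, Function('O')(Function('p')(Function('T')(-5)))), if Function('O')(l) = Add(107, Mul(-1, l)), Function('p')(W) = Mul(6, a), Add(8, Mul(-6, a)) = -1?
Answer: -98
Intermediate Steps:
a = Rational(3, 2) (a = Add(Rational(4, 3), Mul(Rational(-1, 6), -1)) = Add(Rational(4, 3), Rational(1, 6)) = Rational(3, 2) ≈ 1.5000)
Function('T')(z) = 0
Function('p')(W) = 9 (Function('p')(W) = Mul(6, Rational(3, 2)) = 9)
Mul(-1, Function('O')(Function('p')(Function('T')(-5)))) = Mul(-1, Add(107, Mul(-1, 9))) = Mul(-1, Add(107, -9)) = Mul(-1, 98) = -98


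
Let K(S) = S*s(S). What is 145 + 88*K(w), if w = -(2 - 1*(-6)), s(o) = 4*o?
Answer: 22673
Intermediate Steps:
w = -8 (w = -(2 + 6) = -1*8 = -8)
K(S) = 4*S² (K(S) = S*(4*S) = 4*S²)
145 + 88*K(w) = 145 + 88*(4*(-8)²) = 145 + 88*(4*64) = 145 + 88*256 = 145 + 22528 = 22673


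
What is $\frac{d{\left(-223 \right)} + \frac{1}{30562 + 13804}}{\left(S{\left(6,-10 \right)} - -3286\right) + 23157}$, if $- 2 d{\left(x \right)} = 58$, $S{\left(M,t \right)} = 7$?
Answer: $- \frac{1286613}{1173480700} \approx -0.0010964$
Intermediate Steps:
$d{\left(x \right)} = -29$ ($d{\left(x \right)} = \left(- \frac{1}{2}\right) 58 = -29$)
$\frac{d{\left(-223 \right)} + \frac{1}{30562 + 13804}}{\left(S{\left(6,-10 \right)} - -3286\right) + 23157} = \frac{-29 + \frac{1}{30562 + 13804}}{\left(7 - -3286\right) + 23157} = \frac{-29 + \frac{1}{44366}}{\left(7 + 3286\right) + 23157} = \frac{-29 + \frac{1}{44366}}{3293 + 23157} = - \frac{1286613}{44366 \cdot 26450} = \left(- \frac{1286613}{44366}\right) \frac{1}{26450} = - \frac{1286613}{1173480700}$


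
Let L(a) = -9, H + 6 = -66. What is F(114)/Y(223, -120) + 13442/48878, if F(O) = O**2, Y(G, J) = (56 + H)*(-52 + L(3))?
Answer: 81042235/5963116 ≈ 13.591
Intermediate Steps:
H = -72 (H = -6 - 66 = -72)
Y(G, J) = 976 (Y(G, J) = (56 - 72)*(-52 - 9) = -16*(-61) = 976)
F(114)/Y(223, -120) + 13442/48878 = 114**2/976 + 13442/48878 = 12996*(1/976) + 13442*(1/48878) = 3249/244 + 6721/24439 = 81042235/5963116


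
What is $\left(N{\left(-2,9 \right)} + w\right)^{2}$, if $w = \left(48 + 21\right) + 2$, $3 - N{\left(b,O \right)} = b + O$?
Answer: $4489$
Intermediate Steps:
$N{\left(b,O \right)} = 3 - O - b$ ($N{\left(b,O \right)} = 3 - \left(b + O\right) = 3 - \left(O + b\right) = 3 - O - b$)
$w = 71$ ($w = 69 + 2 = 71$)
$\left(N{\left(-2,9 \right)} + w\right)^{2} = \left(\left(3 - 9 - -2\right) + 71\right)^{2} = \left(\left(3 - 9 + 2\right) + 71\right)^{2} = \left(-4 + 71\right)^{2} = 67^{2} = 4489$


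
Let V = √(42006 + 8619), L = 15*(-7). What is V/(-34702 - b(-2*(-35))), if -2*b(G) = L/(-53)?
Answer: -23850/3678307 ≈ -0.0064840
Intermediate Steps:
L = -105
V = 225 (V = √50625 = 225)
b(G) = -105/106 (b(G) = -(-105)/(2*(-53)) = -(-105)*(-1)/(2*53) = -½*105/53 = -105/106)
V/(-34702 - b(-2*(-35))) = 225/(-34702 - 1*(-105/106)) = 225/(-34702 + 105/106) = 225/(-3678307/106) = 225*(-106/3678307) = -23850/3678307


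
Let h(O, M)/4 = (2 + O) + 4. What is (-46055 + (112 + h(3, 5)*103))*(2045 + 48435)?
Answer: -2132022800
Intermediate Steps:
h(O, M) = 24 + 4*O (h(O, M) = 4*((2 + O) + 4) = 4*(6 + O) = 24 + 4*O)
(-46055 + (112 + h(3, 5)*103))*(2045 + 48435) = (-46055 + (112 + (24 + 4*3)*103))*(2045 + 48435) = (-46055 + (112 + (24 + 12)*103))*50480 = (-46055 + (112 + 36*103))*50480 = (-46055 + (112 + 3708))*50480 = (-46055 + 3820)*50480 = -42235*50480 = -2132022800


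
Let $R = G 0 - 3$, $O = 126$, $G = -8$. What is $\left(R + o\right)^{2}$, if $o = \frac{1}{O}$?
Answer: $\frac{142129}{15876} \approx 8.9524$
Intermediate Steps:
$R = -3$ ($R = \left(-8\right) 0 - 3 = 0 - 3 = -3$)
$o = \frac{1}{126} \approx 0.0079365$
$\left(R + o\right)^{2} = \left(-3 + \frac{1}{126}\right)^{2} = \left(- \frac{377}{126}\right)^{2} = \frac{142129}{15876}$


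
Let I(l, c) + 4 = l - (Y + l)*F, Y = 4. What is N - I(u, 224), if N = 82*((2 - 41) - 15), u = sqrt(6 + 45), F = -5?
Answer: -4444 - 6*sqrt(51) ≈ -4486.9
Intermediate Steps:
u = sqrt(51) ≈ 7.1414
N = -4428 (N = 82*(-39 - 15) = 82*(-54) = -4428)
I(l, c) = 16 + 6*l (I(l, c) = -4 + (l - (4 + l)*(-5)) = -4 + (l - (-20 - 5*l)) = -4 + (l + (20 + 5*l)) = -4 + (20 + 6*l) = 16 + 6*l)
N - I(u, 224) = -4428 - (16 + 6*sqrt(51)) = -4428 + (-16 - 6*sqrt(51)) = -4444 - 6*sqrt(51)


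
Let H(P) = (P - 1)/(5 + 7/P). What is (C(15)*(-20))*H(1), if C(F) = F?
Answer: 0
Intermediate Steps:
H(P) = (-1 + P)/(5 + 7/P)
(C(15)*(-20))*H(1) = (15*(-20))*(1*(-1 + 1)/(7 + 5*1)) = -300*0/(7 + 5) = -300*0/12 = -300*0 = 0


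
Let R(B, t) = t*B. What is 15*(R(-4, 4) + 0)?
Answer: -240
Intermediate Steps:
R(B, t) = B*t
15*(R(-4, 4) + 0) = 15*(-4*4 + 0) = 15*(-16 + 0) = 15*(-16) = -240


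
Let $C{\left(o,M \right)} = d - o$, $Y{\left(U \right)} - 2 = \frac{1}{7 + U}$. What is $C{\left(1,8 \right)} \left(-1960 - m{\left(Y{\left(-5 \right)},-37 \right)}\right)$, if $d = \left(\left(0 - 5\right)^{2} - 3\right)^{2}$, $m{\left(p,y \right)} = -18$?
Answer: $-937986$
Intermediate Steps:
$Y{\left(U \right)} = 2 + \frac{1}{7 + U}$
$d = 484$ ($d = \left(\left(-5\right)^{2} - 3\right)^{2} = \left(25 - 3\right)^{2} = 22^{2} = 484$)
$C{\left(o,M \right)} = 484 - o$
$C{\left(1,8 \right)} \left(-1960 - m{\left(Y{\left(-5 \right)},-37 \right)}\right) = \left(484 - 1\right) \left(-1960 - -18\right) = \left(484 - 1\right) \left(-1960 + 18\right) = 483 \left(-1942\right) = -937986$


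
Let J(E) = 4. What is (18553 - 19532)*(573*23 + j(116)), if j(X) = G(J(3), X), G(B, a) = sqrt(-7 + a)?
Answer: -12902241 - 979*sqrt(109) ≈ -1.2912e+7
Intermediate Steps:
j(X) = sqrt(-7 + X)
(18553 - 19532)*(573*23 + j(116)) = (18553 - 19532)*(573*23 + sqrt(-7 + 116)) = -979*(13179 + sqrt(109)) = -12902241 - 979*sqrt(109)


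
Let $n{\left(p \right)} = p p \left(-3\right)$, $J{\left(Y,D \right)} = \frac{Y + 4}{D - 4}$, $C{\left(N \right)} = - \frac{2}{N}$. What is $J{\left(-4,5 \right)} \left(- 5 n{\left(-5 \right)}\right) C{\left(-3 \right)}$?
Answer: $0$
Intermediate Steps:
$J{\left(Y,D \right)} = \frac{4 + Y}{-4 + D}$ ($J{\left(Y,D \right)} = \frac{4 + Y}{D - 4} = \frac{4 + Y}{-4 + D}$)
$n{\left(p \right)} = - 3 p^{2}$ ($n{\left(p \right)} = p^{2} \left(-3\right) = - 3 p^{2}$)
$J{\left(-4,5 \right)} \left(- 5 n{\left(-5 \right)}\right) C{\left(-3 \right)} = \frac{4 - 4}{-4 + 5} \left(- 5 \left(- 3 \left(-5\right)^{2}\right)\right) \left(- \frac{2}{-3}\right) = 1^{-1} \cdot 0 \left(- 5 \left(\left(-3\right) 25\right)\right) \left(\left(-2\right) \left(- \frac{1}{3}\right)\right) = 1 \cdot 0 \left(\left(-5\right) \left(-75\right)\right) \frac{2}{3} = 0 \cdot 375 \cdot \frac{2}{3} = 0 \cdot \frac{2}{3} = 0$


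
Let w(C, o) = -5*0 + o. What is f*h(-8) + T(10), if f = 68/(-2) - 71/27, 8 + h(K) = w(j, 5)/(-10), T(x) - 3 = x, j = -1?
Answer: 17515/54 ≈ 324.35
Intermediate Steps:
w(C, o) = o (w(C, o) = 0 + o = o)
T(x) = 3 + x
h(K) = -17/2 (h(K) = -8 + 5/(-10) = -8 + 5*(-1/10) = -8 - 1/2 = -17/2)
f = -989/27 (f = 68*(-1/2) - 71*1/27 = -34 - 71/27 = -989/27 ≈ -36.630)
f*h(-8) + T(10) = -989/27*(-17/2) + (3 + 10) = 16813/54 + 13 = 17515/54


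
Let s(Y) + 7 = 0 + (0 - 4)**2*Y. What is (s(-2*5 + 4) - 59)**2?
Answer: 26244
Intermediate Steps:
s(Y) = -7 + 16*Y (s(Y) = -7 + (0 + (0 - 4)**2*Y) = -7 + (0 + (-4)**2*Y) = -7 + (0 + 16*Y) = -7 + 16*Y)
(s(-2*5 + 4) - 59)**2 = ((-7 + 16*(-2*5 + 4)) - 59)**2 = ((-7 + 16*(-10 + 4)) - 59)**2 = ((-7 + 16*(-6)) - 59)**2 = ((-7 - 96) - 59)**2 = (-103 - 59)**2 = (-162)**2 = 26244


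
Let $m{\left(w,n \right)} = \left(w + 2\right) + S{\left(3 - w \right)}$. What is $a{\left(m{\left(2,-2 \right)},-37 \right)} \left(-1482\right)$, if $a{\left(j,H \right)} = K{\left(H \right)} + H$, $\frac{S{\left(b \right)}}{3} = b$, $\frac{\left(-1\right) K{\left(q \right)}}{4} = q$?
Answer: $-164502$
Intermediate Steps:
$K{\left(q \right)} = - 4 q$
$S{\left(b \right)} = 3 b$
$m{\left(w,n \right)} = 11 - 2 w$ ($m{\left(w,n \right)} = \left(w + 2\right) + 3 \left(3 - w\right) = \left(2 + w\right) - \left(-9 + 3 w\right) = 11 - 2 w$)
$a{\left(j,H \right)} = - 3 H$ ($a{\left(j,H \right)} = - 4 H + H = - 3 H$)
$a{\left(m{\left(2,-2 \right)},-37 \right)} \left(-1482\right) = \left(-3\right) \left(-37\right) \left(-1482\right) = 111 \left(-1482\right) = -164502$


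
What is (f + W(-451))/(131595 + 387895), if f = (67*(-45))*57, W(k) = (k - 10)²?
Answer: 20333/259745 ≈ 0.078281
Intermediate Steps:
W(k) = (-10 + k)²
f = -171855 (f = -3015*57 = -171855)
(f + W(-451))/(131595 + 387895) = (-171855 + (-10 - 451)²)/(131595 + 387895) = (-171855 + (-461)²)/519490 = (-171855 + 212521)*(1/519490) = 40666*(1/519490) = 20333/259745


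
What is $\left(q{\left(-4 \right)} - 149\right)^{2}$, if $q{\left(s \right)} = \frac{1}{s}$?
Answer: $\frac{356409}{16} \approx 22276.0$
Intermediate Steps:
$\left(q{\left(-4 \right)} - 149\right)^{2} = \left(\frac{1}{-4} - 149\right)^{2} = \left(- \frac{1}{4} - 149\right)^{2} = \left(- \frac{597}{4}\right)^{2} = \frac{356409}{16}$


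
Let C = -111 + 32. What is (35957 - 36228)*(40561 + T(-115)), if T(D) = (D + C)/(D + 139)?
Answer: -131878085/12 ≈ -1.0990e+7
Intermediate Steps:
C = -79
T(D) = (-79 + D)/(139 + D) (T(D) = (D - 79)/(D + 139) = (-79 + D)/(139 + D))
(35957 - 36228)*(40561 + T(-115)) = (35957 - 36228)*(40561 + (-79 - 115)/(139 - 115)) = -271*(40561 - 194/24) = -271*(40561 + (1/24)*(-194)) = -271*(40561 - 97/12) = -271*486635/12 = -131878085/12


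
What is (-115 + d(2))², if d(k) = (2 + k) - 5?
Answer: 13456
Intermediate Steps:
d(k) = -3 + k
(-115 + d(2))² = (-115 + (-3 + 2))² = (-115 - 1)² = (-116)² = 13456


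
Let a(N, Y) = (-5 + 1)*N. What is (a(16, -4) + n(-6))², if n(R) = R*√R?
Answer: 3880 + 768*I*√6 ≈ 3880.0 + 1881.2*I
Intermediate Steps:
n(R) = R^(3/2)
a(N, Y) = -4*N
(a(16, -4) + n(-6))² = (-4*16 + (-6)^(3/2))² = (-64 - 6*I*√6)²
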